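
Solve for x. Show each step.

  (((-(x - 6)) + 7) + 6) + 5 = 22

Step 1. [(((-(x - 6)) + 7) + 6) + 5 = 22] subtract 5: x sits inside (… + 5) ⇒ sub: ((-(x - 6)) + 7) + 6 = 17.
Step 2. [((-(x - 6)) + 7) + 6 = 17] 6 comes off first (subtract 6) ⇒ sub: (-(x - 6)) + 7 = 11.
Step 3. [(-(x - 6)) + 7 = 11] subtract 7: x sits inside (… + 7) ⇒ sub: -(x - 6) = 4.
Step 4. [-(x - 6) = 4] flip signs both sides ⇒ neg: x - 6 = -4.
Step 5. [x - 6 = -4] add 6: x sits inside (… - 6) ⇒ sub: x = 2.

Answer: x ∈ {2}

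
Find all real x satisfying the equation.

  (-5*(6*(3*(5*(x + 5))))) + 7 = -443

Step 1. [(-5*(6*(3*(5*(x + 5))))) + 7 = -443] subtract 7: x sits inside (… + 7) ⇒ sub: -5*(6*(3*(5*(x + 5)))) = -450.
Step 2. [-5*(6*(3*(5*(x + 5)))) = -450] -5 out front; divide by -5, so div: 6*(3*(5*(x + 5))) = 90.
Step 3. [6*(3*(5*(x + 5))) = 90] leading coefficient 6: divide by 6. So div: 3*(5*(x + 5)) = 15.
Step 4. [3*(5*(x + 5)) = 15] LHS = 3·(…); ÷3 both sides ⇒ div: 5*(x + 5) = 5.
Step 5. [5*(x + 5) = 5] leading coefficient 5: divide by 5, so div: x + 5 = 1.
Step 6. [x + 5 = 1] peel the +5: subtract 5 from each side ⇒ sub: x = -4.

Answer: x ∈ {-4}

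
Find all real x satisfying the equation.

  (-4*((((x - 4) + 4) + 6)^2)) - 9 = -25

Step 1. [(-4*((((x - 4) + 4) + 6)^2)) - 9 = -25] 9 comes off first (add 9) ⇒ sub: -4*((((x - 4) + 4) + 6)^2) = -16.
Step 2. [-4*((((x - 4) + 4) + 6)^2) = -16] -4·(inner) — divide through by -4, so div: (((x - 4) + 4) + 6)^2 = 4.
Step 3. [(((x - 4) + 4) + 6)^2 = 4] LHS squared, RHS 4 ≥ 0: apply √ (±), so sqrt: ((x - 4) + 4) + 6 = 2 or -2.
Step 4. [((x - 4) + 4) + 6 = 2 or -2] 6 comes off first (subtract 6), so sub: (x - 4) + 4 = -4 or -8.
Step 5. [(x - 4) + 4 = -4 or -8] peel the +4: subtract 4 from each side ⇒ sub: x - 4 = -8 or -12.
Step 6. [x - 4 = -8 or -12] add 4: x sits inside (… - 4), so sub: x = -4 or -8.

Answer: x ∈ {-8, -4}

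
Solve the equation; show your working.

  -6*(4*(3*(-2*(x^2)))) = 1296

Step 1. [-6*(4*(3*(-2*(x^2)))) = 1296] -6 out front; divide by -6 ⇒ div: 4*(3*(-2*(x^2))) = -216.
Step 2. [4*(3*(-2*(x^2))) = -216] divide by the outer 4, so div: 3*(-2*(x^2)) = -54.
Step 3. [3*(-2*(x^2)) = -54] LHS = 3·(…); ÷3 both sides ⇒ div: -2*(x^2) = -18.
Step 4. [-2*(x^2) = -18] -2·(inner) — divide through by -2 ⇒ div: x^2 = 9.
Step 5. [x^2 = 9] LHS squared, RHS 9 ≥ 0: apply √ (±). So sqrt: x = 3 or -3.

Answer: x ∈ {-3, 3}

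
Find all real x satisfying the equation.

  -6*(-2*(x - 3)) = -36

Step 1. [-6*(-2*(x - 3)) = -36] divide by the outer -6. So div: -2*(x - 3) = 6.
Step 2. [-2*(x - 3) = 6] -2·(inner) — divide through by -2. So div: x - 3 = -3.
Step 3. [x - 3 = -3] peel the -3: add 3 from each side. So sub: x = 0.

Answer: x ∈ {0}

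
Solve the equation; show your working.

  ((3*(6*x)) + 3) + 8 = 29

Step 1. [((3*(6*x)) + 3) + 8 = 29] +8 is outermost — subtract 8 both sides ⇒ sub: (3*(6*x)) + 3 = 21.
Step 2. [(3*(6*x)) + 3 = 21] +3 is outermost — subtract 3 both sides, so sub: 3*(6*x) = 18.
Step 3. [3*(6*x) = 18] LHS = 3·(…); ÷3 both sides, so div: 6*x = 6.
Step 4. [6*x = 6] leading coefficient 6: divide by 6. So div: x = 1.

Answer: x ∈ {1}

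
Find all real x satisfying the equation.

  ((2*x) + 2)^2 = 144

Step 1. [((2*x) + 2)^2 = 144] 144 ≥ 0, LHS is (·)² — take ±√, so sqrt: (2*x) + 2 = 12 or -12.
Step 2. [(2*x) + 2 = 12 or -12] common factor 2 (LHS and 12 or -12) — divide through, so factor: x + 1 = 6 or -6.
Step 3. [x + 1 = 6 or -6] peel the +1: subtract 1 from each side ⇒ sub: x = 5 or -7.

Answer: x ∈ {-7, 5}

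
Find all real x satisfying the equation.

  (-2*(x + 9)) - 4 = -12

Step 1. [(-2*(x + 9)) - 4 = -12] the outer -4 inverts by adding 4 ⇒ sub: -2*(x + 9) = -8.
Step 2. [-2*(x + 9) = -8] -2·(inner) — divide through by -2. So div: x + 9 = 4.
Step 3. [x + 9 = 4] subtract 9: x sits inside (… + 9), so sub: x = -5.

Answer: x ∈ {-5}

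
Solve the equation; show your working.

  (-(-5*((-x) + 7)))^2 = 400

Step 1. [(-(-5*((-x) + 7)))^2 = 400] 400 ≥ 0, LHS is (·)² — take ±√, so sqrt: -(-5*((-x) + 7)) = 20 or -20.
Step 2. [-(-5*((-x) + 7)) = 20 or -20] leading − — multiply by −1, so neg: -5*((-x) + 7) = -20 or 20.
Step 3. [-5*((-x) + 7) = -20 or 20] divide by the outer -5, so div: (-x) + 7 = 4 or -4.
Step 4. [(-x) + 7 = 4 or -4] the outer +7 inverts by subtracting 7 ⇒ sub: -x = -3 or -11.
Step 5. [-x = -3 or -11] flip signs both sides, so neg: x = 3 or 11.

Answer: x ∈ {3, 11}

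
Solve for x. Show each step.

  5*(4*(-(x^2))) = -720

Step 1. [5*(4*(-(x^2))) = -720] leading coefficient 5: divide by 5, so div: 4*(-(x^2)) = -144.
Step 2. [4*(-(x^2)) = -144] LHS = 4·(…); ÷4 both sides ⇒ div: -(x^2) = -36.
Step 3. [-(x^2) = -36] flip signs both sides. So neg: x^2 = 36.
Step 4. [x^2 = 36] 36 ≥ 0, LHS is (·)² — take ±√. So sqrt: x = 6 or -6.

Answer: x ∈ {-6, 6}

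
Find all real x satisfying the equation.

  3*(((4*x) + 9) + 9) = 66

Step 1. [3*(((4*x) + 9) + 9) = 66] divide by the outer 3 ⇒ div: ((4*x) + 9) + 9 = 22.
Step 2. [((4*x) + 9) + 9 = 22] +9 is outermost — subtract 9 both sides. So sub: (4*x) + 9 = 13.
Step 3. [(4*x) + 9 = 13] +9 is outermost — subtract 9 both sides ⇒ sub: 4*x = 4.
Step 4. [4*x = 4] divide by the outer 4 ⇒ div: x = 1.

Answer: x ∈ {1}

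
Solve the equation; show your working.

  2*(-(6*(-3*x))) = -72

Step 1. [2*(-(6*(-3*x))) = -72] LHS = 2·(…); ÷2 both sides, so div: -(6*(-3*x)) = -36.
Step 2. [-(6*(-3*x)) = -36] LHS negated; negate both sides, so neg: 6*(-3*x) = 36.
Step 3. [6*(-3*x) = 36] divide by the outer 6, so div: -3*x = 6.
Step 4. [-3*x = 6] divide by the outer -3 ⇒ div: x = -2.

Answer: x ∈ {-2}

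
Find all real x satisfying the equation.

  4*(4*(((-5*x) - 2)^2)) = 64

Step 1. [4*(4*(((-5*x) - 2)^2)) = 64] 4·(inner) — divide through by 4 ⇒ div: 4*(((-5*x) - 2)^2) = 16.
Step 2. [4*(((-5*x) - 2)^2) = 16] divide by the outer 4. So div: ((-5*x) - 2)^2 = 4.
Step 3. [((-5*x) - 2)^2 = 4] 4 ≥ 0, LHS is (·)² — take ±√. So sqrt: (-5*x) - 2 = 2 or -2.
Step 4. [(-5*x) - 2 = 2 or -2] peel the -2: add 2 from each side, so sub: -5*x = 4 or 0.
Step 5. [-5*x = 4 or 0] LHS = -5·(…); ÷-5 both sides ⇒ div: x = -4/5 or 0.

Answer: x ∈ {-4/5, 0}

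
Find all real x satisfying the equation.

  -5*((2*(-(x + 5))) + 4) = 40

Step 1. [-5*((2*(-(x + 5))) + 4) = 40] LHS = -5·(…); ÷-5 both sides ⇒ div: (2*(-(x + 5))) + 4 = -8.
Step 2. [(2*(-(x + 5))) + 4 = -8] 2 divides every term; factor it out ⇒ factor: (-(x + 5)) + 2 = -4.
Step 3. [(-(x + 5)) + 2 = -4] 2 comes off first (subtract 2). So sub: -(x + 5) = -6.
Step 4. [-(x + 5) = -6] LHS negated; negate both sides. So neg: x + 5 = 6.
Step 5. [x + 5 = 6] the outer +5 inverts by subtracting 5. So sub: x = 1.

Answer: x ∈ {1}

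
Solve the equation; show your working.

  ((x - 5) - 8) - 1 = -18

Step 1. [((x - 5) - 8) - 1 = -18] add 1: x sits inside (… - 1). So sub: (x - 5) - 8 = -17.
Step 2. [(x - 5) - 8 = -17] 8 comes off first (add 8). So sub: x - 5 = -9.
Step 3. [x - 5 = -9] peel the -5: add 5 from each side ⇒ sub: x = -4.

Answer: x ∈ {-4}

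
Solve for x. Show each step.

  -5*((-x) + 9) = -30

Step 1. [-5*((-x) + 9) = -30] divide by the outer -5, so div: (-x) + 9 = 6.
Step 2. [(-x) + 9 = 6] subtract 9: x sits inside (… + 9). So sub: -x = -3.
Step 3. [-x = -3] leading − — multiply by −1. So neg: x = 3.

Answer: x ∈ {3}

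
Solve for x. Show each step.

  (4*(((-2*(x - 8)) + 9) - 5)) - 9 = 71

Step 1. [(4*(((-2*(x - 8)) + 9) - 5)) - 9 = 71] -9 is outermost — add 9 both sides ⇒ sub: 4*(((-2*(x - 8)) + 9) - 5) = 80.
Step 2. [4*(((-2*(x - 8)) + 9) - 5) = 80] divide by the outer 4. So div: ((-2*(x - 8)) + 9) - 5 = 20.
Step 3. [((-2*(x - 8)) + 9) - 5 = 20] -5 is outermost — add 5 both sides ⇒ sub: (-2*(x - 8)) + 9 = 25.
Step 4. [(-2*(x - 8)) + 9 = 25] the outer +9 inverts by subtracting 9. So sub: -2*(x - 8) = 16.
Step 5. [-2*(x - 8) = 16] -2 out front; divide by -2. So div: x - 8 = -8.
Step 6. [x - 8 = -8] peel the -8: add 8 from each side. So sub: x = 0.

Answer: x ∈ {0}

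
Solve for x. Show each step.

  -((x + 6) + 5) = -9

Step 1. [-((x + 6) + 5) = -9] flip signs both sides, so neg: (x + 6) + 5 = 9.
Step 2. [(x + 6) + 5 = 9] peel the +5: subtract 5 from each side, so sub: x + 6 = 4.
Step 3. [x + 6 = 4] subtract 6: x sits inside (… + 6). So sub: x = -2.

Answer: x ∈ {-2}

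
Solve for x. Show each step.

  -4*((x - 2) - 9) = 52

Step 1. [-4*((x - 2) - 9) = 52] divide by the outer -4 ⇒ div: (x - 2) - 9 = -13.
Step 2. [(x - 2) - 9 = -13] -9 is outermost — add 9 both sides, so sub: x - 2 = -4.
Step 3. [x - 2 = -4] -2 is outermost — add 2 both sides, so sub: x = -2.

Answer: x ∈ {-2}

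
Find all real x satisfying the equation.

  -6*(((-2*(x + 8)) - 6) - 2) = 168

Step 1. [-6*(((-2*(x + 8)) - 6) - 2) = 168] leading coefficient -6: divide by -6 ⇒ div: ((-2*(x + 8)) - 6) - 2 = -28.
Step 2. [((-2*(x + 8)) - 6) - 2 = -28] peel the -2: add 2 from each side, so sub: (-2*(x + 8)) - 6 = -26.
Step 3. [(-2*(x + 8)) - 6 = -26] -2 divides every term; factor it out. So factor: (x + 8) + 3 = 13.
Step 4. [(x + 8) + 3 = 13] +3 is outermost — subtract 3 both sides. So sub: x + 8 = 10.
Step 5. [x + 8 = 10] subtract 8: x sits inside (… + 8) ⇒ sub: x = 2.

Answer: x ∈ {2}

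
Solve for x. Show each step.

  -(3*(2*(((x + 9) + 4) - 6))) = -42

Step 1. [-(3*(2*(((x + 9) + 4) - 6))) = -42] flip signs both sides ⇒ neg: 3*(2*(((x + 9) + 4) - 6)) = 42.
Step 2. [3*(2*(((x + 9) + 4) - 6)) = 42] 3 out front; divide by 3 ⇒ div: 2*(((x + 9) + 4) - 6) = 14.
Step 3. [2*(((x + 9) + 4) - 6) = 14] leading coefficient 2: divide by 2 ⇒ div: ((x + 9) + 4) - 6 = 7.
Step 4. [((x + 9) + 4) - 6 = 7] add 6: x sits inside (… - 6), so sub: (x + 9) + 4 = 13.
Step 5. [(x + 9) + 4 = 13] the outer +4 inverts by subtracting 4 ⇒ sub: x + 9 = 9.
Step 6. [x + 9 = 9] 9 comes off first (subtract 9). So sub: x = 0.

Answer: x ∈ {0}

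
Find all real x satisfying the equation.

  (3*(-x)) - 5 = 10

Step 1. [(3*(-x)) - 5 = 10] -5 is outermost — add 5 both sides ⇒ sub: 3*(-x) = 15.
Step 2. [3*(-x) = 15] leading coefficient 3: divide by 3. So div: -x = 5.
Step 3. [-x = 5] LHS negated; negate both sides. So neg: x = -5.

Answer: x ∈ {-5}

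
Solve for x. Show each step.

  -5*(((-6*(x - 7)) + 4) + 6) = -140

Step 1. [-5*(((-6*(x - 7)) + 4) + 6) = -140] LHS = -5·(…); ÷-5 both sides. So div: ((-6*(x - 7)) + 4) + 6 = 28.
Step 2. [((-6*(x - 7)) + 4) + 6 = 28] peel the +6: subtract 6 from each side, so sub: (-6*(x - 7)) + 4 = 22.
Step 3. [(-6*(x - 7)) + 4 = 22] the outer +4 inverts by subtracting 4 ⇒ sub: -6*(x - 7) = 18.
Step 4. [-6*(x - 7) = 18] leading coefficient -6: divide by -6, so div: x - 7 = -3.
Step 5. [x - 7 = -3] peel the -7: add 7 from each side. So sub: x = 4.

Answer: x ∈ {4}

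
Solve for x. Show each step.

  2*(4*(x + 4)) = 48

Step 1. [2*(4*(x + 4)) = 48] leading coefficient 2: divide by 2. So div: 4*(x + 4) = 24.
Step 2. [4*(x + 4) = 24] divide by the outer 4 ⇒ div: x + 4 = 6.
Step 3. [x + 4 = 6] 4 comes off first (subtract 4) ⇒ sub: x = 2.

Answer: x ∈ {2}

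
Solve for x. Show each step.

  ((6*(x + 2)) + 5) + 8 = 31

Step 1. [((6*(x + 2)) + 5) + 8 = 31] 8 comes off first (subtract 8). So sub: (6*(x + 2)) + 5 = 23.
Step 2. [(6*(x + 2)) + 5 = 23] 5 comes off first (subtract 5). So sub: 6*(x + 2) = 18.
Step 3. [6*(x + 2) = 18] 6 out front; divide by 6, so div: x + 2 = 3.
Step 4. [x + 2 = 3] the outer +2 inverts by subtracting 2, so sub: x = 1.

Answer: x ∈ {1}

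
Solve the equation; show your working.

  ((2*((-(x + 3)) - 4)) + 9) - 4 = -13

Step 1. [((2*((-(x + 3)) - 4)) + 9) - 4 = -13] -4 is outermost — add 4 both sides. So sub: (2*((-(x + 3)) - 4)) + 9 = -9.
Step 2. [(2*((-(x + 3)) - 4)) + 9 = -9] the outer +9 inverts by subtracting 9 ⇒ sub: 2*((-(x + 3)) - 4) = -18.
Step 3. [2*((-(x + 3)) - 4) = -18] leading coefficient 2: divide by 2. So div: (-(x + 3)) - 4 = -9.
Step 4. [(-(x + 3)) - 4 = -9] -4 is outermost — add 4 both sides ⇒ sub: -(x + 3) = -5.
Step 5. [-(x + 3) = -5] leading − — multiply by −1 ⇒ neg: x + 3 = 5.
Step 6. [x + 3 = 5] +3 is outermost — subtract 3 both sides. So sub: x = 2.

Answer: x ∈ {2}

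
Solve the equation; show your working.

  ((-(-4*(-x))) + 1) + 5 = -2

Step 1. [((-(-4*(-x))) + 1) + 5 = -2] 5 comes off first (subtract 5) ⇒ sub: (-(-4*(-x))) + 1 = -7.
Step 2. [(-(-4*(-x))) + 1 = -7] subtract 1: x sits inside (… + 1). So sub: -(-4*(-x)) = -8.
Step 3. [-(-4*(-x)) = -8] LHS negated; negate both sides ⇒ neg: -4*(-x) = 8.
Step 4. [-4*(-x) = 8] -4·(inner) — divide through by -4 ⇒ div: -x = -2.
Step 5. [-x = -2] flip signs both sides ⇒ neg: x = 2.

Answer: x ∈ {2}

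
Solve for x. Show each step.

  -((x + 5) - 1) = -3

Step 1. [-((x + 5) - 1) = -3] leading − — multiply by −1. So neg: (x + 5) - 1 = 3.
Step 2. [(x + 5) - 1 = 3] 1 comes off first (add 1) ⇒ sub: x + 5 = 4.
Step 3. [x + 5 = 4] the outer +5 inverts by subtracting 5 ⇒ sub: x = -1.

Answer: x ∈ {-1}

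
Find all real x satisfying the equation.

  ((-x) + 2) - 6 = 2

Step 1. [((-x) + 2) - 6 = 2] peel the -6: add 6 from each side. So sub: (-x) + 2 = 8.
Step 2. [(-x) + 2 = 8] subtract 2: x sits inside (… + 2), so sub: -x = 6.
Step 3. [-x = 6] LHS negated; negate both sides, so neg: x = -6.

Answer: x ∈ {-6}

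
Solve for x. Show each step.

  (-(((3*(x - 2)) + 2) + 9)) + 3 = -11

Step 1. [(-(((3*(x - 2)) + 2) + 9)) + 3 = -11] subtract 3: x sits inside (… + 3), so sub: -(((3*(x - 2)) + 2) + 9) = -14.
Step 2. [-(((3*(x - 2)) + 2) + 9) = -14] LHS negated; negate both sides ⇒ neg: ((3*(x - 2)) + 2) + 9 = 14.
Step 3. [((3*(x - 2)) + 2) + 9 = 14] peel the +9: subtract 9 from each side ⇒ sub: (3*(x - 2)) + 2 = 5.
Step 4. [(3*(x - 2)) + 2 = 5] subtract 2: x sits inside (… + 2). So sub: 3*(x - 2) = 3.
Step 5. [3*(x - 2) = 3] 3 out front; divide by 3. So div: x - 2 = 1.
Step 6. [x - 2 = 1] the outer -2 inverts by adding 2. So sub: x = 3.

Answer: x ∈ {3}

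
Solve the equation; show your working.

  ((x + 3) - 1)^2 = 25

Step 1. [((x + 3) - 1)^2 = 25] 25 ≥ 0, LHS is (·)² — take ±√, so sqrt: (x + 3) - 1 = 5 or -5.
Step 2. [(x + 3) - 1 = 5 or -5] the outer -1 inverts by adding 1. So sub: x + 3 = 6 or -4.
Step 3. [x + 3 = 6 or -4] peel the +3: subtract 3 from each side. So sub: x = 3 or -7.

Answer: x ∈ {-7, 3}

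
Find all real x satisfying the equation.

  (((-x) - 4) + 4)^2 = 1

Step 1. [(((-x) - 4) + 4)^2 = 1] √ both sides: 1 ≥ 0 gives two branches ⇒ sqrt: ((-x) - 4) + 4 = 1 or -1.
Step 2. [((-x) - 4) + 4 = 1 or -1] subtract 4: x sits inside (… + 4), so sub: (-x) - 4 = -3 or -5.
Step 3. [(-x) - 4 = -3 or -5] -4 is outermost — add 4 both sides, so sub: -x = 1 or -1.
Step 4. [-x = 1 or -1] flip signs both sides, so neg: x = -1 or 1.

Answer: x ∈ {-1, 1}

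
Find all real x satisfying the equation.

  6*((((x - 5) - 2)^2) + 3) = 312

Step 1. [6*((((x - 5) - 2)^2) + 3) = 312] 6·(inner) — divide through by 6 ⇒ div: (((x - 5) - 2)^2) + 3 = 52.
Step 2. [(((x - 5) - 2)^2) + 3 = 52] +3 is outermost — subtract 3 both sides, so sub: ((x - 5) - 2)^2 = 49.
Step 3. [((x - 5) - 2)^2 = 49] 49 ≥ 0, LHS is (·)² — take ±√, so sqrt: (x - 5) - 2 = 7 or -7.
Step 4. [(x - 5) - 2 = 7 or -7] peel the -2: add 2 from each side. So sub: x - 5 = 9 or -5.
Step 5. [x - 5 = 9 or -5] the outer -5 inverts by adding 5 ⇒ sub: x = 14 or 0.

Answer: x ∈ {0, 14}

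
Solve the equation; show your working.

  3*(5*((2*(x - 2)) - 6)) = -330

Step 1. [3*(5*((2*(x - 2)) - 6)) = -330] 3·(inner) — divide through by 3 ⇒ div: 5*((2*(x - 2)) - 6) = -110.
Step 2. [5*((2*(x - 2)) - 6) = -110] 5·(inner) — divide through by 5. So div: (2*(x - 2)) - 6 = -22.
Step 3. [(2*(x - 2)) - 6 = -22] 2 | LHS and 2 | -22: pull 2 out. So factor: (x - 2) - 3 = -11.
Step 4. [(x - 2) - 3 = -11] the outer -3 inverts by adding 3 ⇒ sub: x - 2 = -8.
Step 5. [x - 2 = -8] the outer -2 inverts by adding 2. So sub: x = -6.

Answer: x ∈ {-6}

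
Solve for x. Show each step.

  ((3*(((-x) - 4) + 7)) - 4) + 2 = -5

Step 1. [((3*(((-x) - 4) + 7)) - 4) + 2 = -5] the outer +2 inverts by subtracting 2, so sub: (3*(((-x) - 4) + 7)) - 4 = -7.
Step 2. [(3*(((-x) - 4) + 7)) - 4 = -7] peel the -4: add 4 from each side. So sub: 3*(((-x) - 4) + 7) = -3.
Step 3. [3*(((-x) - 4) + 7) = -3] leading coefficient 3: divide by 3, so div: ((-x) - 4) + 7 = -1.
Step 4. [((-x) - 4) + 7 = -1] the outer +7 inverts by subtracting 7 ⇒ sub: (-x) - 4 = -8.
Step 5. [(-x) - 4 = -8] add 4: x sits inside (… - 4), so sub: -x = -4.
Step 6. [-x = -4] flip signs both sides ⇒ neg: x = 4.

Answer: x ∈ {4}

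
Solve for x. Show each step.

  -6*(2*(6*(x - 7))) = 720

Step 1. [-6*(2*(6*(x - 7))) = 720] divide by the outer -6 ⇒ div: 2*(6*(x - 7)) = -120.
Step 2. [2*(6*(x - 7)) = -120] 2·(inner) — divide through by 2, so div: 6*(x - 7) = -60.
Step 3. [6*(x - 7) = -60] divide by the outer 6 ⇒ div: x - 7 = -10.
Step 4. [x - 7 = -10] peel the -7: add 7 from each side, so sub: x = -3.

Answer: x ∈ {-3}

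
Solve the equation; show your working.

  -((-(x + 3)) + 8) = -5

Step 1. [-((-(x + 3)) + 8) = -5] leading − — multiply by −1 ⇒ neg: (-(x + 3)) + 8 = 5.
Step 2. [(-(x + 3)) + 8 = 5] +8 is outermost — subtract 8 both sides. So sub: -(x + 3) = -3.
Step 3. [-(x + 3) = -3] flip signs both sides, so neg: x + 3 = 3.
Step 4. [x + 3 = 3] subtract 3: x sits inside (… + 3) ⇒ sub: x = 0.

Answer: x ∈ {0}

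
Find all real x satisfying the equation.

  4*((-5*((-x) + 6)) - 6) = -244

Step 1. [4*((-5*((-x) + 6)) - 6) = -244] LHS = 4·(…); ÷4 both sides ⇒ div: (-5*((-x) + 6)) - 6 = -61.
Step 2. [(-5*((-x) + 6)) - 6 = -61] 6 comes off first (add 6), so sub: -5*((-x) + 6) = -55.
Step 3. [-5*((-x) + 6) = -55] divide by the outer -5. So div: (-x) + 6 = 11.
Step 4. [(-x) + 6 = 11] the outer +6 inverts by subtracting 6. So sub: -x = 5.
Step 5. [-x = 5] LHS negated; negate both sides. So neg: x = -5.

Answer: x ∈ {-5}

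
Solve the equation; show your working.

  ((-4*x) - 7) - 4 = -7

Step 1. [((-4*x) - 7) - 4 = -7] add 4: x sits inside (… - 4). So sub: (-4*x) - 7 = -3.
Step 2. [(-4*x) - 7 = -3] 7 comes off first (add 7), so sub: -4*x = 4.
Step 3. [-4*x = 4] divide by the outer -4 ⇒ div: x = -1.

Answer: x ∈ {-1}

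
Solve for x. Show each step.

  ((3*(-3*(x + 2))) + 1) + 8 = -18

Step 1. [((3*(-3*(x + 2))) + 1) + 8 = -18] peel the +8: subtract 8 from each side ⇒ sub: (3*(-3*(x + 2))) + 1 = -26.
Step 2. [(3*(-3*(x + 2))) + 1 = -26] the outer +1 inverts by subtracting 1 ⇒ sub: 3*(-3*(x + 2)) = -27.
Step 3. [3*(-3*(x + 2)) = -27] leading coefficient 3: divide by 3. So div: -3*(x + 2) = -9.
Step 4. [-3*(x + 2) = -9] LHS = -3·(…); ÷-3 both sides ⇒ div: x + 2 = 3.
Step 5. [x + 2 = 3] the outer +2 inverts by subtracting 2 ⇒ sub: x = 1.

Answer: x ∈ {1}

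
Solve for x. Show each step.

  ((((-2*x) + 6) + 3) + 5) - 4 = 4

Step 1. [((((-2*x) + 6) + 3) + 5) - 4 = 4] add 4: x sits inside (… - 4) ⇒ sub: (((-2*x) + 6) + 3) + 5 = 8.
Step 2. [(((-2*x) + 6) + 3) + 5 = 8] +5 is outermost — subtract 5 both sides ⇒ sub: ((-2*x) + 6) + 3 = 3.
Step 3. [((-2*x) + 6) + 3 = 3] 3 comes off first (subtract 3) ⇒ sub: (-2*x) + 6 = 0.
Step 4. [(-2*x) + 6 = 0] +6 is outermost — subtract 6 both sides. So sub: -2*x = -6.
Step 5. [-2*x = -6] -2 out front; divide by -2 ⇒ div: x = 3.

Answer: x ∈ {3}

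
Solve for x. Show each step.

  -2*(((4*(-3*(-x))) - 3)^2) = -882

Step 1. [-2*(((4*(-3*(-x))) - 3)^2) = -882] LHS = -2·(…); ÷-2 both sides. So div: ((4*(-3*(-x))) - 3)^2 = 441.
Step 2. [((4*(-3*(-x))) - 3)^2 = 441] √ both sides: 441 ≥ 0 gives two branches. So sqrt: (4*(-3*(-x))) - 3 = 21 or -21.
Step 3. [(4*(-3*(-x))) - 3 = 21 or -21] the outer -3 inverts by adding 3. So sub: 4*(-3*(-x)) = 24 or -18.
Step 4. [4*(-3*(-x)) = 24 or -18] divide by the outer 4, so div: -3*(-x) = 6 or -9/2.
Step 5. [-3*(-x) = 6 or -9/2] -3·(inner) — divide through by -3, so div: -x = -2 or 3/2.
Step 6. [-x = -2 or 3/2] flip signs both sides. So neg: x = 2 or -3/2.

Answer: x ∈ {-3/2, 2}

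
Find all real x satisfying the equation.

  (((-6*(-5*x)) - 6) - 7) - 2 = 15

Step 1. [(((-6*(-5*x)) - 6) - 7) - 2 = 15] peel the -2: add 2 from each side. So sub: ((-6*(-5*x)) - 6) - 7 = 17.
Step 2. [((-6*(-5*x)) - 6) - 7 = 17] 7 comes off first (add 7) ⇒ sub: (-6*(-5*x)) - 6 = 24.
Step 3. [(-6*(-5*x)) - 6 = 24] -6 | LHS and -6 | 24: pull -6 out. So factor: (-5*x) + 1 = -4.
Step 4. [(-5*x) + 1 = -4] +1 is outermost — subtract 1 both sides. So sub: -5*x = -5.
Step 5. [-5*x = -5] -5·(inner) — divide through by -5 ⇒ div: x = 1.

Answer: x ∈ {1}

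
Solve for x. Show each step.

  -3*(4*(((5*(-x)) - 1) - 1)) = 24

Step 1. [-3*(4*(((5*(-x)) - 1) - 1)) = 24] -3·(inner) — divide through by -3, so div: 4*(((5*(-x)) - 1) - 1) = -8.
Step 2. [4*(((5*(-x)) - 1) - 1) = -8] 4 out front; divide by 4 ⇒ div: ((5*(-x)) - 1) - 1 = -2.
Step 3. [((5*(-x)) - 1) - 1 = -2] 1 comes off first (add 1) ⇒ sub: (5*(-x)) - 1 = -1.
Step 4. [(5*(-x)) - 1 = -1] the outer -1 inverts by adding 1, so sub: 5*(-x) = 0.
Step 5. [5*(-x) = 0] 5·(inner) — divide through by 5, so div: -x = 0.
Step 6. [-x = 0] leading − — multiply by −1 ⇒ neg: x = 0.

Answer: x ∈ {0}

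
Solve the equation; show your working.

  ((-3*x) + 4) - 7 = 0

Step 1. [((-3*x) + 4) - 7 = 0] add 7: x sits inside (… - 7), so sub: (-3*x) + 4 = 7.
Step 2. [(-3*x) + 4 = 7] +4 is outermost — subtract 4 both sides, so sub: -3*x = 3.
Step 3. [-3*x = 3] -3 out front; divide by -3. So div: x = -1.

Answer: x ∈ {-1}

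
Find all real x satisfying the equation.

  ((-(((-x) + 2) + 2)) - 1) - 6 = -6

Step 1. [((-(((-x) + 2) + 2)) - 1) - 6 = -6] -6 is outermost — add 6 both sides, so sub: (-(((-x) + 2) + 2)) - 1 = 0.
Step 2. [(-(((-x) + 2) + 2)) - 1 = 0] peel the -1: add 1 from each side, so sub: -(((-x) + 2) + 2) = 1.
Step 3. [-(((-x) + 2) + 2) = 1] LHS negated; negate both sides. So neg: ((-x) + 2) + 2 = -1.
Step 4. [((-x) + 2) + 2 = -1] 2 comes off first (subtract 2) ⇒ sub: (-x) + 2 = -3.
Step 5. [(-x) + 2 = -3] peel the +2: subtract 2 from each side ⇒ sub: -x = -5.
Step 6. [-x = -5] LHS negated; negate both sides. So neg: x = 5.

Answer: x ∈ {5}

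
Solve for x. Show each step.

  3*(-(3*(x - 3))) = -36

Step 1. [3*(-(3*(x - 3))) = -36] 3·(inner) — divide through by 3. So div: -(3*(x - 3)) = -12.
Step 2. [-(3*(x - 3)) = -12] LHS negated; negate both sides, so neg: 3*(x - 3) = 12.
Step 3. [3*(x - 3) = 12] leading coefficient 3: divide by 3 ⇒ div: x - 3 = 4.
Step 4. [x - 3 = 4] peel the -3: add 3 from each side ⇒ sub: x = 7.

Answer: x ∈ {7}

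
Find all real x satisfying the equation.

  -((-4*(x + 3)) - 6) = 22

Step 1. [-((-4*(x + 3)) - 6) = 22] LHS negated; negate both sides. So neg: (-4*(x + 3)) - 6 = -22.
Step 2. [(-4*(x + 3)) - 6 = -22] the outer -6 inverts by adding 6 ⇒ sub: -4*(x + 3) = -16.
Step 3. [-4*(x + 3) = -16] leading coefficient -4: divide by -4, so div: x + 3 = 4.
Step 4. [x + 3 = 4] 3 comes off first (subtract 3), so sub: x = 1.

Answer: x ∈ {1}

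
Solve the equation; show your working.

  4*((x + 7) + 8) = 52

Step 1. [4*((x + 7) + 8) = 52] LHS = 4·(…); ÷4 both sides. So div: (x + 7) + 8 = 13.
Step 2. [(x + 7) + 8 = 13] +8 is outermost — subtract 8 both sides. So sub: x + 7 = 5.
Step 3. [x + 7 = 5] peel the +7: subtract 7 from each side. So sub: x = -2.

Answer: x ∈ {-2}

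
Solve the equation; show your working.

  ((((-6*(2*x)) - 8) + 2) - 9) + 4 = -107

Step 1. [((((-6*(2*x)) - 8) + 2) - 9) + 4 = -107] +4 is outermost — subtract 4 both sides ⇒ sub: (((-6*(2*x)) - 8) + 2) - 9 = -111.
Step 2. [(((-6*(2*x)) - 8) + 2) - 9 = -111] add 9: x sits inside (… - 9) ⇒ sub: ((-6*(2*x)) - 8) + 2 = -102.
Step 3. [((-6*(2*x)) - 8) + 2 = -102] subtract 2: x sits inside (… + 2). So sub: (-6*(2*x)) - 8 = -104.
Step 4. [(-6*(2*x)) - 8 = -104] -8 is outermost — add 8 both sides ⇒ sub: -6*(2*x) = -96.
Step 5. [-6*(2*x) = -96] LHS = -6·(…); ÷-6 both sides. So div: 2*x = 16.
Step 6. [2*x = 16] divide by the outer 2 ⇒ div: x = 8.

Answer: x ∈ {8}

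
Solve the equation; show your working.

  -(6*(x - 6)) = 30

Step 1. [-(6*(x - 6)) = 30] flip signs both sides. So neg: 6*(x - 6) = -30.
Step 2. [6*(x - 6) = -30] 6 out front; divide by 6, so div: x - 6 = -5.
Step 3. [x - 6 = -5] peel the -6: add 6 from each side ⇒ sub: x = 1.

Answer: x ∈ {1}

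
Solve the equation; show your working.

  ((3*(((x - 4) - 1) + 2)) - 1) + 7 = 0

Step 1. [((3*(((x - 4) - 1) + 2)) - 1) + 7 = 0] +7 is outermost — subtract 7 both sides. So sub: (3*(((x - 4) - 1) + 2)) - 1 = -7.
Step 2. [(3*(((x - 4) - 1) + 2)) - 1 = -7] peel the -1: add 1 from each side, so sub: 3*(((x - 4) - 1) + 2) = -6.
Step 3. [3*(((x - 4) - 1) + 2) = -6] 3 out front; divide by 3, so div: ((x - 4) - 1) + 2 = -2.
Step 4. [((x - 4) - 1) + 2 = -2] subtract 2: x sits inside (… + 2), so sub: (x - 4) - 1 = -4.
Step 5. [(x - 4) - 1 = -4] add 1: x sits inside (… - 1). So sub: x - 4 = -3.
Step 6. [x - 4 = -3] add 4: x sits inside (… - 4) ⇒ sub: x = 1.

Answer: x ∈ {1}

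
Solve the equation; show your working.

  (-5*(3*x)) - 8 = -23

Step 1. [(-5*(3*x)) - 8 = -23] add 8: x sits inside (… - 8) ⇒ sub: -5*(3*x) = -15.
Step 2. [-5*(3*x) = -15] -5 out front; divide by -5, so div: 3*x = 3.
Step 3. [3*x = 3] leading coefficient 3: divide by 3, so div: x = 1.

Answer: x ∈ {1}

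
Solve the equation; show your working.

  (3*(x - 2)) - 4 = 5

Step 1. [(3*(x - 2)) - 4 = 5] add 4: x sits inside (… - 4). So sub: 3*(x - 2) = 9.
Step 2. [3*(x - 2) = 9] 3·(inner) — divide through by 3. So div: x - 2 = 3.
Step 3. [x - 2 = 3] -2 is outermost — add 2 both sides ⇒ sub: x = 5.

Answer: x ∈ {5}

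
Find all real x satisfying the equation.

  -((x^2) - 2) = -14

Step 1. [-((x^2) - 2) = -14] leading − — multiply by −1 ⇒ neg: (x^2) - 2 = 14.
Step 2. [(x^2) - 2 = 14] 2 comes off first (add 2), so sub: x^2 = 16.
Step 3. [x^2 = 16] √ both sides: 16 ≥ 0 gives two branches. So sqrt: x = 4 or -4.

Answer: x ∈ {-4, 4}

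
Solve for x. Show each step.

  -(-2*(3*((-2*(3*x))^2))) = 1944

Step 1. [-(-2*(3*((-2*(3*x))^2))) = 1944] flip signs both sides ⇒ neg: -2*(3*((-2*(3*x))^2)) = -1944.
Step 2. [-2*(3*((-2*(3*x))^2)) = -1944] LHS = -2·(…); ÷-2 both sides ⇒ div: 3*((-2*(3*x))^2) = 972.
Step 3. [3*((-2*(3*x))^2) = 972] leading coefficient 3: divide by 3, so div: (-2*(3*x))^2 = 324.
Step 4. [(-2*(3*x))^2 = 324] 324 ≥ 0, LHS is (·)² — take ±√, so sqrt: -2*(3*x) = 18 or -18.
Step 5. [-2*(3*x) = 18 or -18] leading coefficient -2: divide by -2. So div: 3*x = -9 or 9.
Step 6. [3*x = -9 or 9] divide by the outer 3. So div: x = -3 or 3.

Answer: x ∈ {-3, 3}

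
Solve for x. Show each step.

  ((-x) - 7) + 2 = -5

Step 1. [((-x) - 7) + 2 = -5] +2 is outermost — subtract 2 both sides. So sub: (-x) - 7 = -7.
Step 2. [(-x) - 7 = -7] the outer -7 inverts by adding 7 ⇒ sub: -x = 0.
Step 3. [-x = 0] leading − — multiply by −1. So neg: x = 0.

Answer: x ∈ {0}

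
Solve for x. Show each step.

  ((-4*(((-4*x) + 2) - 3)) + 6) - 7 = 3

Step 1. [((-4*(((-4*x) + 2) - 3)) + 6) - 7 = 3] the outer -7 inverts by adding 7. So sub: (-4*(((-4*x) + 2) - 3)) + 6 = 10.
Step 2. [(-4*(((-4*x) + 2) - 3)) + 6 = 10] the outer +6 inverts by subtracting 6. So sub: -4*(((-4*x) + 2) - 3) = 4.
Step 3. [-4*(((-4*x) + 2) - 3) = 4] divide by the outer -4. So div: ((-4*x) + 2) - 3 = -1.
Step 4. [((-4*x) + 2) - 3 = -1] add 3: x sits inside (… - 3) ⇒ sub: (-4*x) + 2 = 2.
Step 5. [(-4*x) + 2 = 2] the outer +2 inverts by subtracting 2. So sub: -4*x = 0.
Step 6. [-4*x = 0] -4 out front; divide by -4. So div: x = 0.

Answer: x ∈ {0}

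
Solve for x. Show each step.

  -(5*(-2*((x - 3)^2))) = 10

Step 1. [-(5*(-2*((x - 3)^2))) = 10] LHS negated; negate both sides, so neg: 5*(-2*((x - 3)^2)) = -10.
Step 2. [5*(-2*((x - 3)^2)) = -10] divide by the outer 5 ⇒ div: -2*((x - 3)^2) = -2.
Step 3. [-2*((x - 3)^2) = -2] divide by the outer -2 ⇒ div: (x - 3)^2 = 1.
Step 4. [(x - 3)^2 = 1] LHS squared, RHS 1 ≥ 0: apply √ (±), so sqrt: x - 3 = 1 or -1.
Step 5. [x - 3 = 1 or -1] -3 is outermost — add 3 both sides ⇒ sub: x = 4 or 2.

Answer: x ∈ {2, 4}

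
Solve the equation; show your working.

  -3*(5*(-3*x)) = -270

Step 1. [-3*(5*(-3*x)) = -270] LHS = -3·(…); ÷-3 both sides, so div: 5*(-3*x) = 90.
Step 2. [5*(-3*x) = 90] leading coefficient 5: divide by 5. So div: -3*x = 18.
Step 3. [-3*x = 18] -3·(inner) — divide through by -3, so div: x = -6.

Answer: x ∈ {-6}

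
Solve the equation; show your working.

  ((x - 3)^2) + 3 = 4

Step 1. [((x - 3)^2) + 3 = 4] 3 comes off first (subtract 3), so sub: (x - 3)^2 = 1.
Step 2. [(x - 3)^2 = 1] LHS squared, RHS 1 ≥ 0: apply √ (±), so sqrt: x - 3 = 1 or -1.
Step 3. [x - 3 = 1 or -1] -3 is outermost — add 3 both sides ⇒ sub: x = 4 or 2.

Answer: x ∈ {2, 4}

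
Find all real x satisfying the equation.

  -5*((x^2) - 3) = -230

Step 1. [-5*((x^2) - 3) = -230] LHS = -5·(…); ÷-5 both sides. So div: (x^2) - 3 = 46.
Step 2. [(x^2) - 3 = 46] 3 comes off first (add 3) ⇒ sub: x^2 = 49.
Step 3. [x^2 = 49] LHS squared, RHS 49 ≥ 0: apply √ (±), so sqrt: x = 7 or -7.

Answer: x ∈ {-7, 7}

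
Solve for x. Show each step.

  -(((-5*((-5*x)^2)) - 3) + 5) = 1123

Step 1. [-(((-5*((-5*x)^2)) - 3) + 5) = 1123] leading − — multiply by −1. So neg: ((-5*((-5*x)^2)) - 3) + 5 = -1123.
Step 2. [((-5*((-5*x)^2)) - 3) + 5 = -1123] 5 comes off first (subtract 5), so sub: (-5*((-5*x)^2)) - 3 = -1128.
Step 3. [(-5*((-5*x)^2)) - 3 = -1128] 3 comes off first (add 3), so sub: -5*((-5*x)^2) = -1125.
Step 4. [-5*((-5*x)^2) = -1125] LHS = -5·(…); ÷-5 both sides. So div: (-5*x)^2 = 225.
Step 5. [(-5*x)^2 = 225] √ both sides: 225 ≥ 0 gives two branches. So sqrt: -5*x = 15 or -15.
Step 6. [-5*x = 15 or -15] -5 out front; divide by -5 ⇒ div: x = -3 or 3.

Answer: x ∈ {-3, 3}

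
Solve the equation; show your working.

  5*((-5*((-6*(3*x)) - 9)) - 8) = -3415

Step 1. [5*((-5*((-6*(3*x)) - 9)) - 8) = -3415] LHS = 5·(…); ÷5 both sides ⇒ div: (-5*((-6*(3*x)) - 9)) - 8 = -683.
Step 2. [(-5*((-6*(3*x)) - 9)) - 8 = -683] peel the -8: add 8 from each side, so sub: -5*((-6*(3*x)) - 9) = -675.
Step 3. [-5*((-6*(3*x)) - 9) = -675] divide by the outer -5 ⇒ div: (-6*(3*x)) - 9 = 135.
Step 4. [(-6*(3*x)) - 9 = 135] 9 comes off first (add 9), so sub: -6*(3*x) = 144.
Step 5. [-6*(3*x) = 144] -6·(inner) — divide through by -6, so div: 3*x = -24.
Step 6. [3*x = -24] divide by the outer 3. So div: x = -8.

Answer: x ∈ {-8}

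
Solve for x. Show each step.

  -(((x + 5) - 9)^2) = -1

Step 1. [-(((x + 5) - 9)^2) = -1] flip signs both sides, so neg: ((x + 5) - 9)^2 = 1.
Step 2. [((x + 5) - 9)^2 = 1] 1 ≥ 0, LHS is (·)² — take ±√ ⇒ sqrt: (x + 5) - 9 = 1 or -1.
Step 3. [(x + 5) - 9 = 1 or -1] -9 is outermost — add 9 both sides, so sub: x + 5 = 10 or 8.
Step 4. [x + 5 = 10 or 8] the outer +5 inverts by subtracting 5, so sub: x = 5 or 3.

Answer: x ∈ {3, 5}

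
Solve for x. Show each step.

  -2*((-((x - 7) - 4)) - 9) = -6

Step 1. [-2*((-((x - 7) - 4)) - 9) = -6] divide by the outer -2, so div: (-((x - 7) - 4)) - 9 = 3.
Step 2. [(-((x - 7) - 4)) - 9 = 3] -9 is outermost — add 9 both sides, so sub: -((x - 7) - 4) = 12.
Step 3. [-((x - 7) - 4) = 12] leading − — multiply by −1, so neg: (x - 7) - 4 = -12.
Step 4. [(x - 7) - 4 = -12] the outer -4 inverts by adding 4. So sub: x - 7 = -8.
Step 5. [x - 7 = -8] the outer -7 inverts by adding 7 ⇒ sub: x = -1.

Answer: x ∈ {-1}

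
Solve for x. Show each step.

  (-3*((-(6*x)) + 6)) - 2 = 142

Step 1. [(-3*((-(6*x)) + 6)) - 2 = 142] 2 comes off first (add 2) ⇒ sub: -3*((-(6*x)) + 6) = 144.
Step 2. [-3*((-(6*x)) + 6) = 144] -3 out front; divide by -3. So div: (-(6*x)) + 6 = -48.
Step 3. [(-(6*x)) + 6 = -48] the outer +6 inverts by subtracting 6. So sub: -(6*x) = -54.
Step 4. [-(6*x) = -54] LHS negated; negate both sides. So neg: 6*x = 54.
Step 5. [6*x = 54] 6·(inner) — divide through by 6, so div: x = 9.

Answer: x ∈ {9}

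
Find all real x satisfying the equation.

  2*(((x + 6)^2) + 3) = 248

Step 1. [2*(((x + 6)^2) + 3) = 248] 2 out front; divide by 2, so div: ((x + 6)^2) + 3 = 124.
Step 2. [((x + 6)^2) + 3 = 124] the outer +3 inverts by subtracting 3. So sub: (x + 6)^2 = 121.
Step 3. [(x + 6)^2 = 121] √ both sides: 121 ≥ 0 gives two branches ⇒ sqrt: x + 6 = 11 or -11.
Step 4. [x + 6 = 11 or -11] peel the +6: subtract 6 from each side ⇒ sub: x = 5 or -17.

Answer: x ∈ {-17, 5}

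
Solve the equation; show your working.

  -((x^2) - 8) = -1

Step 1. [-((x^2) - 8) = -1] leading − — multiply by −1. So neg: (x^2) - 8 = 1.
Step 2. [(x^2) - 8 = 1] the outer -8 inverts by adding 8 ⇒ sub: x^2 = 9.
Step 3. [x^2 = 9] LHS squared, RHS 9 ≥ 0: apply √ (±), so sqrt: x = 3 or -3.

Answer: x ∈ {-3, 3}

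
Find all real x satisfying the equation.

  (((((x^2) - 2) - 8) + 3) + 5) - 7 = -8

Step 1. [(((((x^2) - 2) - 8) + 3) + 5) - 7 = -8] -7 is outermost — add 7 both sides, so sub: ((((x^2) - 2) - 8) + 3) + 5 = -1.
Step 2. [((((x^2) - 2) - 8) + 3) + 5 = -1] peel the +5: subtract 5 from each side, so sub: (((x^2) - 2) - 8) + 3 = -6.
Step 3. [(((x^2) - 2) - 8) + 3 = -6] 3 comes off first (subtract 3). So sub: ((x^2) - 2) - 8 = -9.
Step 4. [((x^2) - 2) - 8 = -9] the outer -8 inverts by adding 8 ⇒ sub: (x^2) - 2 = -1.
Step 5. [(x^2) - 2 = -1] 2 comes off first (add 2). So sub: x^2 = 1.
Step 6. [x^2 = 1] √ both sides: 1 ≥ 0 gives two branches. So sqrt: x = 1 or -1.

Answer: x ∈ {-1, 1}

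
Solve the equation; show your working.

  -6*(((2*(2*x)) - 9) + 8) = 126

Step 1. [-6*(((2*(2*x)) - 9) + 8) = 126] -6·(inner) — divide through by -6. So div: ((2*(2*x)) - 9) + 8 = -21.
Step 2. [((2*(2*x)) - 9) + 8 = -21] +8 is outermost — subtract 8 both sides ⇒ sub: (2*(2*x)) - 9 = -29.
Step 3. [(2*(2*x)) - 9 = -29] the outer -9 inverts by adding 9, so sub: 2*(2*x) = -20.
Step 4. [2*(2*x) = -20] 2 out front; divide by 2 ⇒ div: 2*x = -10.
Step 5. [2*x = -10] 2·(inner) — divide through by 2 ⇒ div: x = -5.

Answer: x ∈ {-5}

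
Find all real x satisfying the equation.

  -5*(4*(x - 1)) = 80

Step 1. [-5*(4*(x - 1)) = 80] leading coefficient -5: divide by -5 ⇒ div: 4*(x - 1) = -16.
Step 2. [4*(x - 1) = -16] 4·(inner) — divide through by 4 ⇒ div: x - 1 = -4.
Step 3. [x - 1 = -4] add 1: x sits inside (… - 1), so sub: x = -3.

Answer: x ∈ {-3}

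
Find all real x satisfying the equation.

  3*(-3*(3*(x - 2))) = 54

Step 1. [3*(-3*(3*(x - 2))) = 54] 3 out front; divide by 3. So div: -3*(3*(x - 2)) = 18.
Step 2. [-3*(3*(x - 2)) = 18] -3 out front; divide by -3. So div: 3*(x - 2) = -6.
Step 3. [3*(x - 2) = -6] divide by the outer 3. So div: x - 2 = -2.
Step 4. [x - 2 = -2] peel the -2: add 2 from each side, so sub: x = 0.

Answer: x ∈ {0}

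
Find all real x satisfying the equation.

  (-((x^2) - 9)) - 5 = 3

Step 1. [(-((x^2) - 9)) - 5 = 3] peel the -5: add 5 from each side, so sub: -((x^2) - 9) = 8.
Step 2. [-((x^2) - 9) = 8] flip signs both sides, so neg: (x^2) - 9 = -8.
Step 3. [(x^2) - 9 = -8] 9 comes off first (add 9). So sub: x^2 = 1.
Step 4. [x^2 = 1] √ both sides: 1 ≥ 0 gives two branches, so sqrt: x = 1 or -1.

Answer: x ∈ {-1, 1}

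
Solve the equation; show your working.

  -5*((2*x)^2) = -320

Step 1. [-5*((2*x)^2) = -320] leading coefficient -5: divide by -5, so div: (2*x)^2 = 64.
Step 2. [(2*x)^2 = 64] LHS squared, RHS 64 ≥ 0: apply √ (±). So sqrt: 2*x = 8 or -8.
Step 3. [2*x = 8 or -8] divide by the outer 2. So div: x = 4 or -4.

Answer: x ∈ {-4, 4}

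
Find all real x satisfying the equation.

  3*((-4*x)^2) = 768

Step 1. [3*((-4*x)^2) = 768] 3 out front; divide by 3. So div: (-4*x)^2 = 256.
Step 2. [(-4*x)^2 = 256] √ both sides: 256 ≥ 0 gives two branches, so sqrt: -4*x = 16 or -16.
Step 3. [-4*x = 16 or -16] LHS = -4·(…); ÷-4 both sides, so div: x = -4 or 4.

Answer: x ∈ {-4, 4}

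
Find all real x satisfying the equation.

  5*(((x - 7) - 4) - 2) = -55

Step 1. [5*(((x - 7) - 4) - 2) = -55] 5·(inner) — divide through by 5, so div: ((x - 7) - 4) - 2 = -11.
Step 2. [((x - 7) - 4) - 2 = -11] -2 is outermost — add 2 both sides. So sub: (x - 7) - 4 = -9.
Step 3. [(x - 7) - 4 = -9] 4 comes off first (add 4). So sub: x - 7 = -5.
Step 4. [x - 7 = -5] add 7: x sits inside (… - 7) ⇒ sub: x = 2.

Answer: x ∈ {2}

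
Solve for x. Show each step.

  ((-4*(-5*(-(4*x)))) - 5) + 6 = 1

Step 1. [((-4*(-5*(-(4*x)))) - 5) + 6 = 1] +6 is outermost — subtract 6 both sides. So sub: (-4*(-5*(-(4*x)))) - 5 = -5.
Step 2. [(-4*(-5*(-(4*x)))) - 5 = -5] the outer -5 inverts by adding 5, so sub: -4*(-5*(-(4*x))) = 0.
Step 3. [-4*(-5*(-(4*x))) = 0] -4 out front; divide by -4. So div: -5*(-(4*x)) = 0.
Step 4. [-5*(-(4*x)) = 0] LHS = -5·(…); ÷-5 both sides. So div: -(4*x) = 0.
Step 5. [-(4*x) = 0] flip signs both sides, so neg: 4*x = 0.
Step 6. [4*x = 0] 4 out front; divide by 4, so div: x = 0.

Answer: x ∈ {0}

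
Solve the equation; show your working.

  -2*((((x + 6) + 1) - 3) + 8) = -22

Step 1. [-2*((((x + 6) + 1) - 3) + 8) = -22] divide by the outer -2 ⇒ div: (((x + 6) + 1) - 3) + 8 = 11.
Step 2. [(((x + 6) + 1) - 3) + 8 = 11] peel the +8: subtract 8 from each side. So sub: ((x + 6) + 1) - 3 = 3.
Step 3. [((x + 6) + 1) - 3 = 3] -3 is outermost — add 3 both sides, so sub: (x + 6) + 1 = 6.
Step 4. [(x + 6) + 1 = 6] +1 is outermost — subtract 1 both sides, so sub: x + 6 = 5.
Step 5. [x + 6 = 5] the outer +6 inverts by subtracting 6, so sub: x = -1.

Answer: x ∈ {-1}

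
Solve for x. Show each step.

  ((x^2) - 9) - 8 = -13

Step 1. [((x^2) - 9) - 8 = -13] the outer -8 inverts by adding 8, so sub: (x^2) - 9 = -5.
Step 2. [(x^2) - 9 = -5] -9 is outermost — add 9 both sides ⇒ sub: x^2 = 4.
Step 3. [x^2 = 4] √ both sides: 4 ≥ 0 gives two branches ⇒ sqrt: x = 2 or -2.

Answer: x ∈ {-2, 2}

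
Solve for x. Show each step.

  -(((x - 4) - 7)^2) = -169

Step 1. [-(((x - 4) - 7)^2) = -169] flip signs both sides, so neg: ((x - 4) - 7)^2 = 169.
Step 2. [((x - 4) - 7)^2 = 169] 169 ≥ 0, LHS is (·)² — take ±√, so sqrt: (x - 4) - 7 = 13 or -13.
Step 3. [(x - 4) - 7 = 13 or -13] peel the -7: add 7 from each side. So sub: x - 4 = 20 or -6.
Step 4. [x - 4 = 20 or -6] -4 is outermost — add 4 both sides ⇒ sub: x = 24 or -2.

Answer: x ∈ {-2, 24}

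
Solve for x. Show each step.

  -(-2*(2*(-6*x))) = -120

Step 1. [-(-2*(2*(-6*x))) = -120] LHS negated; negate both sides. So neg: -2*(2*(-6*x)) = 120.
Step 2. [-2*(2*(-6*x)) = 120] LHS = -2·(…); ÷-2 both sides. So div: 2*(-6*x) = -60.
Step 3. [2*(-6*x) = -60] 2 out front; divide by 2 ⇒ div: -6*x = -30.
Step 4. [-6*x = -30] leading coefficient -6: divide by -6 ⇒ div: x = 5.

Answer: x ∈ {5}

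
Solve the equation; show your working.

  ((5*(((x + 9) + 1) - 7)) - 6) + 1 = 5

Step 1. [((5*(((x + 9) + 1) - 7)) - 6) + 1 = 5] the outer +1 inverts by subtracting 1 ⇒ sub: (5*(((x + 9) + 1) - 7)) - 6 = 4.
Step 2. [(5*(((x + 9) + 1) - 7)) - 6 = 4] 6 comes off first (add 6). So sub: 5*(((x + 9) + 1) - 7) = 10.
Step 3. [5*(((x + 9) + 1) - 7) = 10] leading coefficient 5: divide by 5 ⇒ div: ((x + 9) + 1) - 7 = 2.
Step 4. [((x + 9) + 1) - 7 = 2] peel the -7: add 7 from each side. So sub: (x + 9) + 1 = 9.
Step 5. [(x + 9) + 1 = 9] subtract 1: x sits inside (… + 1) ⇒ sub: x + 9 = 8.
Step 6. [x + 9 = 8] the outer +9 inverts by subtracting 9, so sub: x = -1.

Answer: x ∈ {-1}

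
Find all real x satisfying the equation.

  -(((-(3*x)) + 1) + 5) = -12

Step 1. [-(((-(3*x)) + 1) + 5) = -12] leading − — multiply by −1, so neg: ((-(3*x)) + 1) + 5 = 12.
Step 2. [((-(3*x)) + 1) + 5 = 12] the outer +5 inverts by subtracting 5, so sub: (-(3*x)) + 1 = 7.
Step 3. [(-(3*x)) + 1 = 7] +1 is outermost — subtract 1 both sides. So sub: -(3*x) = 6.
Step 4. [-(3*x) = 6] flip signs both sides. So neg: 3*x = -6.
Step 5. [3*x = -6] leading coefficient 3: divide by 3, so div: x = -2.

Answer: x ∈ {-2}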